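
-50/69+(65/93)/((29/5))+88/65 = 3022853/4032015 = 0.75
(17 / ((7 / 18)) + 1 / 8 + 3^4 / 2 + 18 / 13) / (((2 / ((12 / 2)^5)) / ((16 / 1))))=485276832 / 91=5332712.44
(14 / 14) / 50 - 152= -7599 / 50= -151.98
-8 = -8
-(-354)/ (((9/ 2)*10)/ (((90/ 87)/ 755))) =236/ 21895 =0.01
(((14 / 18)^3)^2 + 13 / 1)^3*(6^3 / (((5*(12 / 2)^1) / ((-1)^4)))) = 1387571154282151259872 / 83385908498332845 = 16640.36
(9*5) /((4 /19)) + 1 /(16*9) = 30781 /144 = 213.76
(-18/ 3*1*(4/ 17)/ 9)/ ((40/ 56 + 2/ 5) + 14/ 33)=-3080/ 30209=-0.10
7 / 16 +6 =103 / 16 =6.44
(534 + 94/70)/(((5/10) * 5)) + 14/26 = 488387/2275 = 214.68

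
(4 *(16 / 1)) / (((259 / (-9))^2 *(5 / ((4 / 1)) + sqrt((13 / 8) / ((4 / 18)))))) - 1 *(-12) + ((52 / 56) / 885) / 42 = 15552 *sqrt(13) / 1542863 + 28049657093 / 2340743580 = 12.02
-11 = -11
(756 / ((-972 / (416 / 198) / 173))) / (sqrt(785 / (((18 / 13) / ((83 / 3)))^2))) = -0.50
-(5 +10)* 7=-105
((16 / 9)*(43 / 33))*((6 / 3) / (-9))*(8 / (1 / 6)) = -22016 / 891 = -24.71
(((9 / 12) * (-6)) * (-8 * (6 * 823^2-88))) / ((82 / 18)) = 1316699064 / 41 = 32114611.32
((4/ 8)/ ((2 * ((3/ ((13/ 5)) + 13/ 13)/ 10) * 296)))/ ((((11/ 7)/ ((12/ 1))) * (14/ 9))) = 1755/ 91168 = 0.02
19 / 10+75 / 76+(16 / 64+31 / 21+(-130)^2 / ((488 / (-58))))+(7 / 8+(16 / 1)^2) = -1700924711 / 973560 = -1747.12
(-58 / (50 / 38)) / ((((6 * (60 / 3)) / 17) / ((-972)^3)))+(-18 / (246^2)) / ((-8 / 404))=4819985965917457 / 840500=5734665039.76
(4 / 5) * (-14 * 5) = -56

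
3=3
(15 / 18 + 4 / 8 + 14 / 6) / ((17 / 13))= 143 / 51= 2.80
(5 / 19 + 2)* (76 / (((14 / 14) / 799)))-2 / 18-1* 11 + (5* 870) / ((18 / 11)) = 1260677 / 9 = 140075.22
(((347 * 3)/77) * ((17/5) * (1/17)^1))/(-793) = -1041/305305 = -0.00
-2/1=-2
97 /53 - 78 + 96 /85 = -75.04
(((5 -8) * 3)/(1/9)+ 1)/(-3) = 80/3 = 26.67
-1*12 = -12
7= 7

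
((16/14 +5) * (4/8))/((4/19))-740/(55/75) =-612613/616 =-994.50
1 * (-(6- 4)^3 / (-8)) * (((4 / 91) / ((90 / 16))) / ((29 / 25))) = 160 / 23751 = 0.01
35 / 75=7 / 15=0.47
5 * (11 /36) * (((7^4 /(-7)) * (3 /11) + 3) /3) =-415 /9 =-46.11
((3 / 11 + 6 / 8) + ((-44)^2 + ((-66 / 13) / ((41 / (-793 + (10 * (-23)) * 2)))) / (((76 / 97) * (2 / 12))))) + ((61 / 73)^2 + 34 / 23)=170799137870165 / 54614384396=3127.37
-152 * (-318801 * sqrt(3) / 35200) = 6057219 * sqrt(3) / 4400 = 2384.41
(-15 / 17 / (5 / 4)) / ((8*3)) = -1 / 34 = -0.03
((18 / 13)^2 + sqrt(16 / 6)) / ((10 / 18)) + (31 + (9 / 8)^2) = 6*sqrt(6) / 5 + 1931549 / 54080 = 38.66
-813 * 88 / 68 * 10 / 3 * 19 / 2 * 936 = -530141040 / 17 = -31184767.06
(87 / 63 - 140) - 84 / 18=-1003 / 7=-143.29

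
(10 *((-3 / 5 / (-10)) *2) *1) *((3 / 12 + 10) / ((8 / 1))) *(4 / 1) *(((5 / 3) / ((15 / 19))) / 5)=779 / 300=2.60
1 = 1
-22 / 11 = -2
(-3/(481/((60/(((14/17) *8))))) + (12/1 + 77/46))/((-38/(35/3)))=-21090455/5044728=-4.18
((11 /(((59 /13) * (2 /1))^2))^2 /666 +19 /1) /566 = 2453332833385 /73083390929856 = 0.03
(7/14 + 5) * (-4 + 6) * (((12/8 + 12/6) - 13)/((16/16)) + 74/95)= -18227/190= -95.93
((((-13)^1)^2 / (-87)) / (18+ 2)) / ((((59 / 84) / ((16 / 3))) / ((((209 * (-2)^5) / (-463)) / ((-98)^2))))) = -4521088 / 4075832985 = -0.00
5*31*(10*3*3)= 13950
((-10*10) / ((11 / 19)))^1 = -1900 / 11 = -172.73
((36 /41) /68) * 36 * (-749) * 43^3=-19294440732 /697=-27682124.44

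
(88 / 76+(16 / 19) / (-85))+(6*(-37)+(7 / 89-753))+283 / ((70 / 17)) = -1821212579 / 2012290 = -905.04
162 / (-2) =-81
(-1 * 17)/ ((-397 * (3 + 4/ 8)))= 0.01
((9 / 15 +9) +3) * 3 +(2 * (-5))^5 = -499811 / 5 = -99962.20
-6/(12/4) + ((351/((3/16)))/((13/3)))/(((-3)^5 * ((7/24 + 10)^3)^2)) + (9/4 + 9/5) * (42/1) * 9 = 3471848772205606441/2270814818237290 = 1528.90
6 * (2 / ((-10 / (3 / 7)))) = -18 / 35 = -0.51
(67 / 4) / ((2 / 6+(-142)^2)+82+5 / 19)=3819 / 4616224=0.00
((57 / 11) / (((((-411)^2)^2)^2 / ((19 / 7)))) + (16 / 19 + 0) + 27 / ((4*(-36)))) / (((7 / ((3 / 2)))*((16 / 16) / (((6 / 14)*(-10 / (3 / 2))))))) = -20793477472084261384747325 / 51882686838218954368345464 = -0.40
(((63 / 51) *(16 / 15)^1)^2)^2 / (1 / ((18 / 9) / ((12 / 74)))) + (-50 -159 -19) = -29883205868 / 156601875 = -190.82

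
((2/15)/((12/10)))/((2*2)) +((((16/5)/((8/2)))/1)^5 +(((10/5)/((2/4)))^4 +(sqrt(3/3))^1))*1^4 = 28952489/112500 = 257.36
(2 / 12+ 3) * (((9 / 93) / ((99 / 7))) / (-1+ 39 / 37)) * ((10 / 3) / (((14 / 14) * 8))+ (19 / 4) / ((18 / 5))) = 615125 / 883872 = 0.70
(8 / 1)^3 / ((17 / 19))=9728 / 17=572.24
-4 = -4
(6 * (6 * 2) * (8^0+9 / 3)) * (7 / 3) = 672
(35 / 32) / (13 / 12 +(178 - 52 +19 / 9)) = 0.01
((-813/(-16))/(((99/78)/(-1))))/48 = -3523/4224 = -0.83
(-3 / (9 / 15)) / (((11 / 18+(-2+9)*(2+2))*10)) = -9 / 515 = -0.02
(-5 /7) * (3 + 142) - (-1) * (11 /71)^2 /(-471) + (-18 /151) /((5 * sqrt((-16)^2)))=-10397262566473 /100385869080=-103.57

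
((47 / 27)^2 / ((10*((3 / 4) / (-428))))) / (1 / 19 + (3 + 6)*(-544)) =35927176 / 1017206505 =0.04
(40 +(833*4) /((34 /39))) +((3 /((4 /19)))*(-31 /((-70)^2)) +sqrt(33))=sqrt(33) +75693433 /19600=3867.65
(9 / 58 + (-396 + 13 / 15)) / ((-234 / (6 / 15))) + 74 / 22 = 22611091 / 5598450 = 4.04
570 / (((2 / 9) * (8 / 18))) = 23085 / 4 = 5771.25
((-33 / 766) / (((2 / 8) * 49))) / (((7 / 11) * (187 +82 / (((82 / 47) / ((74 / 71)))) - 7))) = -2343 / 97081691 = -0.00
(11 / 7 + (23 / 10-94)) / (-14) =6309 / 980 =6.44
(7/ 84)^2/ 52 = 0.00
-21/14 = -3/2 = -1.50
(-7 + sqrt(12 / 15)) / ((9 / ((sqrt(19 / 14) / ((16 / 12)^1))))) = -sqrt(266) / 24 + sqrt(1330) / 420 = -0.59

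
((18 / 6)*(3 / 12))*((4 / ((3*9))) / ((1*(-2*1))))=-1 / 18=-0.06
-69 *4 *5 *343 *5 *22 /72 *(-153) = 110643225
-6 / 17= -0.35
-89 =-89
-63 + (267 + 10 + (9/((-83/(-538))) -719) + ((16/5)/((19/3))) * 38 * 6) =-331.46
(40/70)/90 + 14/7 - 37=-11023/315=-34.99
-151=-151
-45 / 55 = -9 / 11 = -0.82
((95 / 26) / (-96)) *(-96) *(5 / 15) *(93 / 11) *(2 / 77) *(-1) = -2945 / 11011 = -0.27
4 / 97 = 0.04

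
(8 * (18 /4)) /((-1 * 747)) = -4 /83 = -0.05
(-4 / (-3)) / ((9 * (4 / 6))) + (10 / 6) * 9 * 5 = 677 / 9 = 75.22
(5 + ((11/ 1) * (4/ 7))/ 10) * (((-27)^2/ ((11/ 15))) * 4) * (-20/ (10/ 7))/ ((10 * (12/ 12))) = -1723356/ 55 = -31333.75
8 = 8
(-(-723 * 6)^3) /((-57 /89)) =-2421795093336 /19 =-127462899649.26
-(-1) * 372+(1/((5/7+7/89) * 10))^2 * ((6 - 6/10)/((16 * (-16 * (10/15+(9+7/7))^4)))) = 12184472178068537877/32753957470208000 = 372.00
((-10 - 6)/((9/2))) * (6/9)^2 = -128/81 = -1.58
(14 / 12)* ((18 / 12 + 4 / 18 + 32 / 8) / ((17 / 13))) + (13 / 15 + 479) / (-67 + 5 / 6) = -7825651 / 3644460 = -2.15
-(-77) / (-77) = -1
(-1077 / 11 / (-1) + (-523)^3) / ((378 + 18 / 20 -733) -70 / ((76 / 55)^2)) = 366095.44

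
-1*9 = -9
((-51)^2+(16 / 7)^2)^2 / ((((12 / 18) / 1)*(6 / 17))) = 28867725.89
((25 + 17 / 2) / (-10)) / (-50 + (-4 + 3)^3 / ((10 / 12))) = 67 / 1024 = 0.07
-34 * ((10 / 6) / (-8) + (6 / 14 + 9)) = -26333 / 84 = -313.49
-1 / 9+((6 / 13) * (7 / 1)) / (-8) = -241 / 468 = -0.51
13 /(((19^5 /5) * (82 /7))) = 455 /203040118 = 0.00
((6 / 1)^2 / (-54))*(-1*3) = 2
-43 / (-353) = 43 / 353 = 0.12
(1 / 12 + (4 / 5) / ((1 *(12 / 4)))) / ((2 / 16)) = 14 / 5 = 2.80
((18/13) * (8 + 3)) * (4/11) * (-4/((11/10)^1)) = -2880/143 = -20.14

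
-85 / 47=-1.81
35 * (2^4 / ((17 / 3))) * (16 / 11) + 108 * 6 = 148056 / 187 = 791.74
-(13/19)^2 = -169/361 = -0.47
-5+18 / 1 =13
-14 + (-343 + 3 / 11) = -356.73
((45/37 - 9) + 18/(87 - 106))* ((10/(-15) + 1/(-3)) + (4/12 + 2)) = -8184/703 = -11.64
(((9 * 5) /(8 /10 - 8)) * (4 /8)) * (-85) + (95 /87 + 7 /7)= 186331 /696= 267.72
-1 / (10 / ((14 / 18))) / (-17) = 7 / 1530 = 0.00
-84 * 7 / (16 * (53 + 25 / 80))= -588 / 853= -0.69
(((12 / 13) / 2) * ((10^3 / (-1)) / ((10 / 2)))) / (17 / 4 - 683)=320 / 2353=0.14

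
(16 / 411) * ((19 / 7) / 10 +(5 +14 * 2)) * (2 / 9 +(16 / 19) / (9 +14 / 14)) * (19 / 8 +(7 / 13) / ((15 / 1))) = 0.96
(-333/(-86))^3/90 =4102893/6360560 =0.65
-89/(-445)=1/5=0.20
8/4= 2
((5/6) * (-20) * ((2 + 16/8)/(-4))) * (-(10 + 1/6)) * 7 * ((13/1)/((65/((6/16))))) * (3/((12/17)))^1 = -36295/96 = -378.07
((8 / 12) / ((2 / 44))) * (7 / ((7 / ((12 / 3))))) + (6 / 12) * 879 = 498.17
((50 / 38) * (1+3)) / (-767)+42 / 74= 0.56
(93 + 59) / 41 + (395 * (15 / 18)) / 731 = 747647 / 179826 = 4.16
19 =19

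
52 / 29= 1.79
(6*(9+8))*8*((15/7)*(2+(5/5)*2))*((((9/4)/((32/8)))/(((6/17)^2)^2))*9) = 63893565/28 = 2281913.04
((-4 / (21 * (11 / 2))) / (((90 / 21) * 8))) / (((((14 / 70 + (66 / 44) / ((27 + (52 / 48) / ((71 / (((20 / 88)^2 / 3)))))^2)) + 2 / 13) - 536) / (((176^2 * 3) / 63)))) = 20421818357735107456 / 7341754960486120989717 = 0.00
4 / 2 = 2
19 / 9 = 2.11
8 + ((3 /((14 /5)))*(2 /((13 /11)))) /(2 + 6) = 5989 /728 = 8.23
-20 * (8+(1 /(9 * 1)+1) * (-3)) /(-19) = 4.91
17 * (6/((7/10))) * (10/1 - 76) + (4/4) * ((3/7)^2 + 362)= -9254.96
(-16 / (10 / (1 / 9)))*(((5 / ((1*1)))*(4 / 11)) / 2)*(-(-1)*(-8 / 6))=0.22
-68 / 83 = -0.82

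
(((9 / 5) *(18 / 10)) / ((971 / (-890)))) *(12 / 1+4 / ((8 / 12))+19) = -533466 / 4855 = -109.88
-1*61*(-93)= 5673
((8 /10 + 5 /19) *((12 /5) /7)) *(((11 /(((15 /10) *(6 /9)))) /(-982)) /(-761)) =6666 /1242389575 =0.00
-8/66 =-4/33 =-0.12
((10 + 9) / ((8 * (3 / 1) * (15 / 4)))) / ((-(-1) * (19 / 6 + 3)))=19 / 555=0.03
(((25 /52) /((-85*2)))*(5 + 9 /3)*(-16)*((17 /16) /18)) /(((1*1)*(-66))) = -5 /15444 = -0.00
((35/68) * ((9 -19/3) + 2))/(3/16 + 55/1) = 1960/45033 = 0.04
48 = 48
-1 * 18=-18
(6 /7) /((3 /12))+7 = 73 /7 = 10.43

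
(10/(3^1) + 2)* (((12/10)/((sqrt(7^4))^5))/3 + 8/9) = 180784159648/38134158615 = 4.74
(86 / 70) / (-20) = -43 / 700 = -0.06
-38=-38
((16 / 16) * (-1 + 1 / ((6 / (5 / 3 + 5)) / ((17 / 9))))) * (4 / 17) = 356 / 1377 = 0.26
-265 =-265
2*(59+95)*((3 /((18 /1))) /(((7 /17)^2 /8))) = 50864 /21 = 2422.10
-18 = -18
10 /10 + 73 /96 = 169 /96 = 1.76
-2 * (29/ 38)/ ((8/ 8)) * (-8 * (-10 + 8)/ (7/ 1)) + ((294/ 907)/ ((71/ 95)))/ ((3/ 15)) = -11306758/ 8564801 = -1.32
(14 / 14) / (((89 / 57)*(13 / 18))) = 1026 / 1157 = 0.89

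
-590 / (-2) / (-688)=-295 / 688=-0.43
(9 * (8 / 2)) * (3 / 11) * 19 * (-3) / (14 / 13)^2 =-260091 / 539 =-482.54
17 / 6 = 2.83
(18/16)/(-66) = -0.02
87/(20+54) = 87/74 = 1.18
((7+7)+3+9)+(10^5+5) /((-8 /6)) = -299911 /4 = -74977.75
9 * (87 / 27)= 29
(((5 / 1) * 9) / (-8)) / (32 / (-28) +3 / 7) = 63 / 8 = 7.88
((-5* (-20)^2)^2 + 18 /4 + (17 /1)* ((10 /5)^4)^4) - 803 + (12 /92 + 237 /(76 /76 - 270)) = 63272131961 /12374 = 5113312.75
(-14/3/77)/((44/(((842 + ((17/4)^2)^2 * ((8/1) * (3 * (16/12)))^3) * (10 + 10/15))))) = -171064480/1089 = -157084.00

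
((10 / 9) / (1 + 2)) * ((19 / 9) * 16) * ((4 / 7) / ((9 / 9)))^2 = 48640 / 11907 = 4.08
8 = 8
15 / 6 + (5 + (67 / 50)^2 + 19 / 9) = 256651 / 22500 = 11.41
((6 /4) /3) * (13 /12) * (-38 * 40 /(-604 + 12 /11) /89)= 13585 /885372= 0.02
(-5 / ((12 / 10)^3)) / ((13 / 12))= -625 / 234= -2.67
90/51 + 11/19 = 757/323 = 2.34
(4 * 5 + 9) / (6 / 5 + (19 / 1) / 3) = 435 / 113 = 3.85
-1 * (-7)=7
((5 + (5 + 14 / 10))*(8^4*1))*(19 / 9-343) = -238764032 / 15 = -15917602.13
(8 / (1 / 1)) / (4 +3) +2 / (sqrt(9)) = 38 / 21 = 1.81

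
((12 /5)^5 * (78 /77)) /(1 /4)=77635584 /240625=322.64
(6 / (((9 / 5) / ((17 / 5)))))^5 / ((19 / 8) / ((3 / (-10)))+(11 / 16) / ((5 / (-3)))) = -3634833920 / 161919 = -22448.47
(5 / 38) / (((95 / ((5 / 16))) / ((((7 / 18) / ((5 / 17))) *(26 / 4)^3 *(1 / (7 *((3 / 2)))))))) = 37349 / 2495232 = 0.01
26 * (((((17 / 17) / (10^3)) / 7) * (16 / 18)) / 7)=26 / 55125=0.00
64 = 64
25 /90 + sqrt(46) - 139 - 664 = -14449 /18 + sqrt(46) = -795.94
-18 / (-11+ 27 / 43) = 387 / 223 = 1.74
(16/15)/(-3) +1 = 29/45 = 0.64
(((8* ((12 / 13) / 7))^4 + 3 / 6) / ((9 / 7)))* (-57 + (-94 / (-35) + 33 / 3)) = -180740758934 / 3085873245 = -58.57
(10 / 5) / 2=1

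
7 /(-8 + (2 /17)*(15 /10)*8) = -17 /16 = -1.06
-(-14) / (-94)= -7 / 47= -0.15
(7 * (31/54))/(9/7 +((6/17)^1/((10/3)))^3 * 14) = 932855875/302322618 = 3.09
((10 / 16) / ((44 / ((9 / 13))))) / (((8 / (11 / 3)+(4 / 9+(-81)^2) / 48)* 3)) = 405 / 17158726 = 0.00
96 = 96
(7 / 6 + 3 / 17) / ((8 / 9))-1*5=-949 / 272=-3.49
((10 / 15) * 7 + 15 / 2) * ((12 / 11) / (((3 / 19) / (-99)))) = -8322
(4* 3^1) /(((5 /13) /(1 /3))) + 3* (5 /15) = 57 /5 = 11.40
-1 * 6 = -6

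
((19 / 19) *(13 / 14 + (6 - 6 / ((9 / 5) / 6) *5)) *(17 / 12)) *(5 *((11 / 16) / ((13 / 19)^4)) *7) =-158770725905 / 10967424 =-14476.57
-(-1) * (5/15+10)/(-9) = -31/27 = -1.15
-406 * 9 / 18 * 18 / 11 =-3654 / 11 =-332.18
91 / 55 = 1.65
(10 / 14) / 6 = 0.12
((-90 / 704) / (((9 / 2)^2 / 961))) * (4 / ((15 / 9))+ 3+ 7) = -29791 / 396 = -75.23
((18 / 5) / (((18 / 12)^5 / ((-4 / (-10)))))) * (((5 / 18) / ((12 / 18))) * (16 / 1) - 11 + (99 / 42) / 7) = -3008 / 3969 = -0.76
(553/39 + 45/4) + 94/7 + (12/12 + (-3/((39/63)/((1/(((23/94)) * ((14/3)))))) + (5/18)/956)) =1282693351/36016344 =35.61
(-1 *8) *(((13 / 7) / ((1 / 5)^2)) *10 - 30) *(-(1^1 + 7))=194560 / 7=27794.29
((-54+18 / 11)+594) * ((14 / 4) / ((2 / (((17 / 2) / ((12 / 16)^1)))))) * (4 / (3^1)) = 157556 / 11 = 14323.27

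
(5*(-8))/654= -20/327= -0.06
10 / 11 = 0.91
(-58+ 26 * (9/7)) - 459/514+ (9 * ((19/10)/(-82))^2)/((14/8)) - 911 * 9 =-8224.46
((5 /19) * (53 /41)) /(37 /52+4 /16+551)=0.00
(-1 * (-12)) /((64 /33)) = 99 /16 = 6.19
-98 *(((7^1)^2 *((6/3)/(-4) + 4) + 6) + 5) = -17885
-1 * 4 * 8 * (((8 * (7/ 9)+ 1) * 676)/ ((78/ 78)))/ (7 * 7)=-1406080/ 441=-3188.39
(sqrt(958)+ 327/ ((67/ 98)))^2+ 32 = 64092 * sqrt(958)/ 67+ 1031390226/ 4489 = 259367.65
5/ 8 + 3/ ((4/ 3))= 23/ 8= 2.88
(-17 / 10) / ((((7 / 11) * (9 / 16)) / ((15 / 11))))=-136 / 21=-6.48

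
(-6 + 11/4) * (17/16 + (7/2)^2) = -2769/64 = -43.27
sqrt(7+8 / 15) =sqrt(1695) / 15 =2.74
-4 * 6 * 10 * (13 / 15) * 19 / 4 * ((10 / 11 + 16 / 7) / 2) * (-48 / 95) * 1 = 307008 / 385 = 797.42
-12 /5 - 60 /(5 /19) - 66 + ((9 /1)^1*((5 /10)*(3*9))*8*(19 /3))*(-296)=-9112362 /5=-1822472.40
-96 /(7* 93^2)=-32 /20181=-0.00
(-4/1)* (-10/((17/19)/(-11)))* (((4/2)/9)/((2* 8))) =-1045/153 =-6.83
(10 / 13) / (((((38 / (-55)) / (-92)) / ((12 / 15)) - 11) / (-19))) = 76912 / 57837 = 1.33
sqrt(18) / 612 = sqrt(2) / 204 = 0.01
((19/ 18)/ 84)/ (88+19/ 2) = 19/ 147420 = 0.00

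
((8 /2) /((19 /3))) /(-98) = -6 /931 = -0.01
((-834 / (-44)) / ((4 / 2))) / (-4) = -417 / 176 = -2.37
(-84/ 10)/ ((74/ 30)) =-126/ 37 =-3.41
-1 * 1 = -1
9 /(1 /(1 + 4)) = 45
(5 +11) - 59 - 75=-118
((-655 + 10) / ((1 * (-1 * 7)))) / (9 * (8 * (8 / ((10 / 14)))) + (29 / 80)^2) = 4128000 / 36132607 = 0.11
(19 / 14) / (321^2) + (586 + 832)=2045569951 / 1442574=1418.00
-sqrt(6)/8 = -0.31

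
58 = 58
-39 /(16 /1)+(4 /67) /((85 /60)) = -43653 /18224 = -2.40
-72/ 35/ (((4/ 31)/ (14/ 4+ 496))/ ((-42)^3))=2949983064/ 5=589996612.80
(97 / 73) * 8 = 776 / 73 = 10.63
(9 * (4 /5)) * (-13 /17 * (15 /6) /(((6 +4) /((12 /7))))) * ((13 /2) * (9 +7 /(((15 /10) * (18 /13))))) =-112892 /595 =-189.73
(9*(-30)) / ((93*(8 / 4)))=-45 / 31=-1.45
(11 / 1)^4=14641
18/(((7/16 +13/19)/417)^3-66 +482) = 36669198788222976/847465927589693933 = 0.04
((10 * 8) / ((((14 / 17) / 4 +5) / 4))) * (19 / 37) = 206720 / 6549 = 31.57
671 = 671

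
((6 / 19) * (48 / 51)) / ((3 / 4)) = 128 / 323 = 0.40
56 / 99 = 0.57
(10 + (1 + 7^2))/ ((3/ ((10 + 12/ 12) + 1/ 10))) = 222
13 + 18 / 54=40 / 3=13.33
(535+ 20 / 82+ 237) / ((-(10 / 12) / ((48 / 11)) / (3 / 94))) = -13677984 / 105985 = -129.06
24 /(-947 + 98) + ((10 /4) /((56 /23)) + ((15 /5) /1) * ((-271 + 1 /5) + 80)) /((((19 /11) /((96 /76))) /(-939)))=2805910668889 /7151410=392357.68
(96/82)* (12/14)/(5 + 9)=144/2009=0.07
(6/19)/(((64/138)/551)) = 6003/16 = 375.19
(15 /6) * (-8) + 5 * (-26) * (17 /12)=-1225 /6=-204.17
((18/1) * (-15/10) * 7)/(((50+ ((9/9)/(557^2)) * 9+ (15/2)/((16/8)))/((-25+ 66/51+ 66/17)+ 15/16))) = 66.41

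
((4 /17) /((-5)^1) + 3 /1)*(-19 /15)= -4769 /1275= -3.74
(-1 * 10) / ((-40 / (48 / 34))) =0.35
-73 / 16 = -4.56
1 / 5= 0.20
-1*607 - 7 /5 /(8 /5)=-4863 /8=-607.88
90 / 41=2.20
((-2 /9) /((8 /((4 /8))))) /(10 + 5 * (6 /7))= -7 /7200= -0.00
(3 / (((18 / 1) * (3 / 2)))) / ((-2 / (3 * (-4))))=2 / 3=0.67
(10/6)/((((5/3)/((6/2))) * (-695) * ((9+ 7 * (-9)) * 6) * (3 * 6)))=1/1351080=0.00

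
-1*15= -15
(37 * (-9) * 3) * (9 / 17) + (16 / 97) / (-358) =-156110869 / 295171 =-528.88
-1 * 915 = -915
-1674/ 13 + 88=-530/ 13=-40.77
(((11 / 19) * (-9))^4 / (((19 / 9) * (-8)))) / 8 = -5.46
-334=-334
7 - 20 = -13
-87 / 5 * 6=-522 / 5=-104.40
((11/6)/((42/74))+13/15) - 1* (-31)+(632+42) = 709.10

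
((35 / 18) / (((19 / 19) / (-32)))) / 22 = -280 / 99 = -2.83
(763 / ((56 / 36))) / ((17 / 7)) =6867 / 34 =201.97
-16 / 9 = -1.78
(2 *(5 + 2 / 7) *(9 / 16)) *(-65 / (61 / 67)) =-1450215 / 3416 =-424.54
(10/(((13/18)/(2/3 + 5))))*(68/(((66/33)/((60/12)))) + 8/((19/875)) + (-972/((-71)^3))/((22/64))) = 41081842122120/972444187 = 42245.96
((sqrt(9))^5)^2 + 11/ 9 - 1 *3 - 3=59044.22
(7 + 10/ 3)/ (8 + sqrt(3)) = 1.06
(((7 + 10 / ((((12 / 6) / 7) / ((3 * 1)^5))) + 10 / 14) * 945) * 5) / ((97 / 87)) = 3499364025 / 97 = 36075917.78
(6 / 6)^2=1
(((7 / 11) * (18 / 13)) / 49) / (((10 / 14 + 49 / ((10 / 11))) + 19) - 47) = 0.00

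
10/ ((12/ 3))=5/ 2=2.50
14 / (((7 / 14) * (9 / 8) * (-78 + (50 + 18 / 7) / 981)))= -85456 / 267629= -0.32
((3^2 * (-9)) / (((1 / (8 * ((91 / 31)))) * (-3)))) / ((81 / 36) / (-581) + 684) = 5075616 / 5475313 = 0.93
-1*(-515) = 515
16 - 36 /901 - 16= -36 /901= -0.04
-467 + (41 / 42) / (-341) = -6688415 / 14322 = -467.00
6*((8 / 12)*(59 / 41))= 236 / 41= 5.76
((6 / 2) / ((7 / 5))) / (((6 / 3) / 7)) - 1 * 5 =5 / 2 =2.50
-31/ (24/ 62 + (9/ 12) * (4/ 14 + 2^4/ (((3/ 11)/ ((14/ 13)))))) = -0.65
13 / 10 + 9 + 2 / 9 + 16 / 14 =7349 / 630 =11.67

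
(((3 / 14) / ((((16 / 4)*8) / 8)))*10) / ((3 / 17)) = 85 / 28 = 3.04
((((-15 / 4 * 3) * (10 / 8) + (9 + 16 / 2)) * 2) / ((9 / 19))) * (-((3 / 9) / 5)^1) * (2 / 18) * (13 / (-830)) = 11609 / 8067600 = 0.00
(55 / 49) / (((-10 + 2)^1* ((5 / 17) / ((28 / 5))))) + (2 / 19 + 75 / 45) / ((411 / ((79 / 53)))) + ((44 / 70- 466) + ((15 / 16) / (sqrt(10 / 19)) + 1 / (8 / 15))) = -162064135417 / 347656680 + 3* sqrt(190) / 32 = -464.87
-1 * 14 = -14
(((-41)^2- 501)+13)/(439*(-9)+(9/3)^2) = -1193/3942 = -0.30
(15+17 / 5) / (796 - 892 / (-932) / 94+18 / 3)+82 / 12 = 401449271 / 58552090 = 6.86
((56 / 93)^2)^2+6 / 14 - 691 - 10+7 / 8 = -2930541459007 / 4189091256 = -699.56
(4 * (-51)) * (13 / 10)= -1326 / 5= -265.20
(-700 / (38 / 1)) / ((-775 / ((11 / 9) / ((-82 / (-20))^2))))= 15400 / 8910981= 0.00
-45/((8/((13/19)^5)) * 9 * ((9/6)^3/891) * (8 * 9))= -20421115/59426376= -0.34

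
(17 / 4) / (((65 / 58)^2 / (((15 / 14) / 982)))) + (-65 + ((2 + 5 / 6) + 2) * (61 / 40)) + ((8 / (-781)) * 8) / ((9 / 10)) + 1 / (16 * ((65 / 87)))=-1882435177723 / 32662525896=-57.63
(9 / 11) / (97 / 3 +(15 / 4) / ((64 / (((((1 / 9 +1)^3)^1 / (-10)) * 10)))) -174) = -69984 / 12124475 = -0.01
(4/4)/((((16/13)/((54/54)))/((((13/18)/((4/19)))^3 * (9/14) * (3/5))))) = 12.65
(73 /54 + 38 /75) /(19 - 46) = -2509 /36450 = -0.07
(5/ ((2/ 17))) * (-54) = -2295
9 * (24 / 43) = 216 / 43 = 5.02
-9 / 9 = -1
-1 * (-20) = 20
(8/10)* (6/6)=4/5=0.80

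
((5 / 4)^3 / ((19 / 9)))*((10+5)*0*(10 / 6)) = 0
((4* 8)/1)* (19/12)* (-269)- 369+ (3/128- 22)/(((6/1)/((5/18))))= -193527025/13824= -13999.35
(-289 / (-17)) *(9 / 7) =153 / 7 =21.86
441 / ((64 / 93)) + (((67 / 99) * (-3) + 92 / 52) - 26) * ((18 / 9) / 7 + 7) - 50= 25593405 / 64064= 399.50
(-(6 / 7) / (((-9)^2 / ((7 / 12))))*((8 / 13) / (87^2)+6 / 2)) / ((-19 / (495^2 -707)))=36061214641 / 151432983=238.13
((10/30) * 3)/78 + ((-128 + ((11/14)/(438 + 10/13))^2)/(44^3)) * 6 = 40302520644053/10592726176800768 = 0.00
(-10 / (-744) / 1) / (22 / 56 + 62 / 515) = 18025 / 688293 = 0.03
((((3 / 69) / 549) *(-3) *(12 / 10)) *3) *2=-12 / 7015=-0.00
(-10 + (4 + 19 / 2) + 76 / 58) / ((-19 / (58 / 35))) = -279 / 665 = -0.42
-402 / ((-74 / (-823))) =-165423 / 37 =-4470.89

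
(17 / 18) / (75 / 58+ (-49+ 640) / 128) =31552 / 197451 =0.16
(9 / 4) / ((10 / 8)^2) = 36 / 25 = 1.44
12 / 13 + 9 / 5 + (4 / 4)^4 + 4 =502 / 65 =7.72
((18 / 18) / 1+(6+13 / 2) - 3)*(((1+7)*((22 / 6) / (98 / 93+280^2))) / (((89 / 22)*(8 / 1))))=11253 / 92703646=0.00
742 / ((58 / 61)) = 22631 / 29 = 780.38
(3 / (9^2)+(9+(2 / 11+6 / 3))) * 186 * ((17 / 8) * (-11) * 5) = -2194955 / 9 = -243883.89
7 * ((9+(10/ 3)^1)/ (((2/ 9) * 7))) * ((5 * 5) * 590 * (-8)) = -6549000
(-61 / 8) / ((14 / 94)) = -2867 / 56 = -51.20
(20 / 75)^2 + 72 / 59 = 17144 / 13275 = 1.29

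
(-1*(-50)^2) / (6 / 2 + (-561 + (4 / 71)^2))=6301250 / 1406431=4.48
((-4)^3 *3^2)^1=-576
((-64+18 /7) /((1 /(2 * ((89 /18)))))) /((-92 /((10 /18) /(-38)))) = -95675 /991116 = -0.10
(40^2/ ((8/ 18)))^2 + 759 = 12960759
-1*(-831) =831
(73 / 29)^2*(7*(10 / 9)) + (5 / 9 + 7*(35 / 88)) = 52.62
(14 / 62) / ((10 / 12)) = 42 / 155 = 0.27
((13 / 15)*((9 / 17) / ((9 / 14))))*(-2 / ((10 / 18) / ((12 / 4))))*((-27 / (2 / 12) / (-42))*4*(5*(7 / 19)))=-353808 / 1615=-219.08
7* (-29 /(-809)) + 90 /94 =45946 /38023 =1.21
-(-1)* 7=7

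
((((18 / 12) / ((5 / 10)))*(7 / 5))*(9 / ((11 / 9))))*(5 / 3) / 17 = 567 / 187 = 3.03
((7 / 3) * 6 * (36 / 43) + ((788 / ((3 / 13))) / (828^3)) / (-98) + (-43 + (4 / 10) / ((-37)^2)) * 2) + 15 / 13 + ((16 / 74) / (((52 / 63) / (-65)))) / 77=-128804597374714731473 / 1756128515709728160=-73.35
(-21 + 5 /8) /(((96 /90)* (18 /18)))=-2445 /128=-19.10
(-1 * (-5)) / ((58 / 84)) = 210 / 29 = 7.24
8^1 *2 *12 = 192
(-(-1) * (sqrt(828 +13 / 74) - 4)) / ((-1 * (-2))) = -2 +sqrt(4535090) / 148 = 12.39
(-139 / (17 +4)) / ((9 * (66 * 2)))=-139 / 24948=-0.01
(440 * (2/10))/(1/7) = 616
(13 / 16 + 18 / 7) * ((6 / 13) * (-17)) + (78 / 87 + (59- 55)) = -457165 / 21112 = -21.65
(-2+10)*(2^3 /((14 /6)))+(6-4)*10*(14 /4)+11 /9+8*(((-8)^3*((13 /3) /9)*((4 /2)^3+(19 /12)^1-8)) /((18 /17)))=-14545801 /5103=-2850.44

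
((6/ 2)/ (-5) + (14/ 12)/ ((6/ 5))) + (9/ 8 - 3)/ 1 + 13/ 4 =629/ 360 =1.75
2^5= 32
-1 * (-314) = 314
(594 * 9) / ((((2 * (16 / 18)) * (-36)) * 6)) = -891 / 64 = -13.92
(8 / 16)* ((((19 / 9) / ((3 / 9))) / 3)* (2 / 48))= 19 / 432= 0.04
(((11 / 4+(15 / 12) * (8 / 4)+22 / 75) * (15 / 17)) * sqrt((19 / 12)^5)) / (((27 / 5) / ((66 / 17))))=6603773 * sqrt(57) / 4494528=11.09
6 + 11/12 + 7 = 167/12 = 13.92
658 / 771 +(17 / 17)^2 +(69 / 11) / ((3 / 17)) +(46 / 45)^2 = 220078432 / 5724675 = 38.44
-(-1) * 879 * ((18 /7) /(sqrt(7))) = 15822 * sqrt(7) /49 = 854.31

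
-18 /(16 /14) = -63 /4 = -15.75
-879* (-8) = 7032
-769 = -769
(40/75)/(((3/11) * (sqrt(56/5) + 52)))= 52/1377- 2 * sqrt(70)/6885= 0.04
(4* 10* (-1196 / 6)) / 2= -3986.67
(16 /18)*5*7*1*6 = 560 /3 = 186.67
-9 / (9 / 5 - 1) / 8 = -45 / 32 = -1.41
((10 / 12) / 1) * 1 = 5 / 6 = 0.83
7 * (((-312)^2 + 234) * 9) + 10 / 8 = 24589661 / 4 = 6147415.25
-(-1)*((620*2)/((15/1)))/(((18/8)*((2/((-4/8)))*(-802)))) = 124/10827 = 0.01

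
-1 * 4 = -4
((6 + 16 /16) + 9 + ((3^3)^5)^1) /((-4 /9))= -129140307 /4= -32285076.75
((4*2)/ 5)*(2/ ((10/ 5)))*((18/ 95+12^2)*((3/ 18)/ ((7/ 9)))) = 164376/ 3325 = 49.44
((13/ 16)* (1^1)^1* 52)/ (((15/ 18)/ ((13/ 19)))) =6591/ 190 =34.69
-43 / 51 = -0.84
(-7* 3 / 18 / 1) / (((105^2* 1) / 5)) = -1 / 1890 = -0.00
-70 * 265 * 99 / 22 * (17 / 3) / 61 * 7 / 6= -1103725 / 122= -9046.93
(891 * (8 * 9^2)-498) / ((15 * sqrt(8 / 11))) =19229 * sqrt(22) / 2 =45096.00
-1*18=-18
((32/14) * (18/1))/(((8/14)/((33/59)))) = 40.27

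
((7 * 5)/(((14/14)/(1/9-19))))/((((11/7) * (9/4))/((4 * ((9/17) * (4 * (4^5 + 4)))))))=-1628185.86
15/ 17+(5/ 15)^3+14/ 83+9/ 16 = 1.65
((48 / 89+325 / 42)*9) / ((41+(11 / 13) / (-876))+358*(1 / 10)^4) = 1.82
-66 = -66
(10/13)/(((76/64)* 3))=160/741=0.22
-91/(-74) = 1.23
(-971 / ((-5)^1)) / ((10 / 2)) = 971 / 25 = 38.84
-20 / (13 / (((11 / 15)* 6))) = -88 / 13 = -6.77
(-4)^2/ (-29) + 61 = 1753/ 29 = 60.45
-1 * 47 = -47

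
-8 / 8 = -1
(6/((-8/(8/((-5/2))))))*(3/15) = 12/25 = 0.48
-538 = -538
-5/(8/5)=-3.12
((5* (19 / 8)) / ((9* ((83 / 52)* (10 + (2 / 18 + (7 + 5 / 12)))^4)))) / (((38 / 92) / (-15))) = -4185043200 / 13158171099443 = -0.00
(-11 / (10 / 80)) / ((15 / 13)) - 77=-2299 / 15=-153.27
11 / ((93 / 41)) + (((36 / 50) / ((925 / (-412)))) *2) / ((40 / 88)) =36973739 / 10753125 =3.44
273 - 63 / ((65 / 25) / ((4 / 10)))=3423 / 13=263.31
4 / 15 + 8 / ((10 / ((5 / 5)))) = 16 / 15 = 1.07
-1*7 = -7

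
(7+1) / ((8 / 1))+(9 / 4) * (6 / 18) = 7 / 4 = 1.75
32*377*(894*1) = 10785216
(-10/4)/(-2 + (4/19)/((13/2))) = 1235/972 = 1.27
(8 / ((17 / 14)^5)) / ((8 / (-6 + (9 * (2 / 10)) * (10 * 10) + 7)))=97346144 / 1419857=68.56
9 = 9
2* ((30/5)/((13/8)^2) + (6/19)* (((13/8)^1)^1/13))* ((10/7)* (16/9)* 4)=1055680/22477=46.97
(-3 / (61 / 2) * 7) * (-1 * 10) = 420 / 61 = 6.89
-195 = -195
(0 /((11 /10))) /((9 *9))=0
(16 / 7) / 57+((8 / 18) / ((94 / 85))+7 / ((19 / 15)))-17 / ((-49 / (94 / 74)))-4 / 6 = 83672198 / 14571081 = 5.74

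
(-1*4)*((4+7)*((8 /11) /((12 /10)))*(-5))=400 /3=133.33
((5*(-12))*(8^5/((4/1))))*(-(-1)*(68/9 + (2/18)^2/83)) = -8322580480/2241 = -3713779.78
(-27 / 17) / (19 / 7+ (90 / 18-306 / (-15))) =-315 / 5576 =-0.06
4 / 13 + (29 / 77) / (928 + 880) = 557241 / 1809808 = 0.31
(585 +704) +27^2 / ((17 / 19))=35764 / 17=2103.76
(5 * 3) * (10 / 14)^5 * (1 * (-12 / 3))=-187500 / 16807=-11.16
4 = 4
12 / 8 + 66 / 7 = 153 / 14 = 10.93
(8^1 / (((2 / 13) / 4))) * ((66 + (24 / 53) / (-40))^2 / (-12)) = -5300449596 / 70225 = -75478.10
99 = 99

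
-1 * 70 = -70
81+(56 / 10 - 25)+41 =513 / 5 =102.60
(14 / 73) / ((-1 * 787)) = -14 / 57451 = -0.00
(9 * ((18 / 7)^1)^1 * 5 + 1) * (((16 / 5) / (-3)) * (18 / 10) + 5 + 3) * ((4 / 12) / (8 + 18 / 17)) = 1055564 / 40425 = 26.11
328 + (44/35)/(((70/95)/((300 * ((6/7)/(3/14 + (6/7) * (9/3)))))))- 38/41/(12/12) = 12655290/26117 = 484.56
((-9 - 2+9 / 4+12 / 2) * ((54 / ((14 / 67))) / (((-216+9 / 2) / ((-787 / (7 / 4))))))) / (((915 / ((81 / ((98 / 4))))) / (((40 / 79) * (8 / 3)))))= -4009091328 / 543809693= -7.37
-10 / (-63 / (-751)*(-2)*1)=59.60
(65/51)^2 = 4225/2601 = 1.62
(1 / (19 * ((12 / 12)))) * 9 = 9 / 19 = 0.47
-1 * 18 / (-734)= 9 / 367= 0.02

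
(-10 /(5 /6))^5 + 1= -248831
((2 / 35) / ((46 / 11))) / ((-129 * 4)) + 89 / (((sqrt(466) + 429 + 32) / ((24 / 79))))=27255916579 / 463905937740- 712 * sqrt(466) / 5584115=0.06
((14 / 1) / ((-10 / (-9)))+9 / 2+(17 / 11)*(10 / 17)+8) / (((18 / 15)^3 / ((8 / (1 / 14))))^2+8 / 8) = 876181250 / 33695519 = 26.00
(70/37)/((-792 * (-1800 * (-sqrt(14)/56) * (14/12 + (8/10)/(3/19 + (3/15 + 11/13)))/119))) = -72863 * sqrt(14)/211208580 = -0.00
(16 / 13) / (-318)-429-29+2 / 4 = -1891321 / 4134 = -457.50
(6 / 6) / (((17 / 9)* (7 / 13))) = 117 / 119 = 0.98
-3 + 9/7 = -12/7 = -1.71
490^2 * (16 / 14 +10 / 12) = 474483.33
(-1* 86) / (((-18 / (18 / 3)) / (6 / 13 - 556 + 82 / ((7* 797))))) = -3464980592 / 217581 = -15925.01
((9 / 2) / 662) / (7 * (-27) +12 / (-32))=-6 / 167155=-0.00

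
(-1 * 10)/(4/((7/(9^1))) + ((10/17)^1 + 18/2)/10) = -1.64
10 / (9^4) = 10 / 6561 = 0.00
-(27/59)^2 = -0.21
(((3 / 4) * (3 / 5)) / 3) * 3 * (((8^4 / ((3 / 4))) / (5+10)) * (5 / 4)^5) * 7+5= 3505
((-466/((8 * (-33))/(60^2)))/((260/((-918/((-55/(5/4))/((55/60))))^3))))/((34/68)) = 341936.51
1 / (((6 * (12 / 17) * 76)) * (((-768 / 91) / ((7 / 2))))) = -10829 / 8404992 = -0.00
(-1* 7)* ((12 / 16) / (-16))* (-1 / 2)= -21 / 128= -0.16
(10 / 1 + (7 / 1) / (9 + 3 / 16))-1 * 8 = 58 / 21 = 2.76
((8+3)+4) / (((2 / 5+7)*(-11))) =-75 / 407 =-0.18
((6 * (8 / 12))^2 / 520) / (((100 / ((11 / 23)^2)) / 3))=363 / 1719250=0.00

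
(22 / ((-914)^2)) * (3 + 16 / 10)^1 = 0.00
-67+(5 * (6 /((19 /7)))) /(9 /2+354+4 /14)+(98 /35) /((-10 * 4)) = -639801959 /9543700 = -67.04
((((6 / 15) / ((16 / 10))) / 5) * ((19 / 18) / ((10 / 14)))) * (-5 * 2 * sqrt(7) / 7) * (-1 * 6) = 19 * sqrt(7) / 30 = 1.68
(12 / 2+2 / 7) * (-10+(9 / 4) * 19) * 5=1029.29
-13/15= -0.87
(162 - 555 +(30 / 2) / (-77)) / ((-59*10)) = 0.67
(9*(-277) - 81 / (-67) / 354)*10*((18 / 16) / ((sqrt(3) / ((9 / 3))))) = -886933395*sqrt(3) / 31624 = -48577.46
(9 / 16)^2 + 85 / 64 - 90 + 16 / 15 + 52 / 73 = -86.58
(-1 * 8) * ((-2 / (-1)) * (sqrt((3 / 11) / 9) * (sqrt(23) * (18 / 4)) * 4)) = -96 * sqrt(759) / 11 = -240.44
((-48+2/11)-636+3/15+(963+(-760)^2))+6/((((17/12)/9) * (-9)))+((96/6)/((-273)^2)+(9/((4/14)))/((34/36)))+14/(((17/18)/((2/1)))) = 40273397249303/69684615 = 577938.15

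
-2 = -2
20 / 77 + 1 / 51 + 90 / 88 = 20453 / 15708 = 1.30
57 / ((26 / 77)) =4389 / 26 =168.81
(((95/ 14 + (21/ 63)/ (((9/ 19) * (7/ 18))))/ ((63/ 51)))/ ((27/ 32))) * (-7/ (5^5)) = -98192/ 5315625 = -0.02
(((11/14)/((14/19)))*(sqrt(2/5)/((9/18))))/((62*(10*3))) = 209*sqrt(10)/911400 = 0.00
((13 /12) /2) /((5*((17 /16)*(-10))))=-13 /1275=-0.01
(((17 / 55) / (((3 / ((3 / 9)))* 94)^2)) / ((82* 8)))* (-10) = -17 / 2582303328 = -0.00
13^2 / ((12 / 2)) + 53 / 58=2530 / 87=29.08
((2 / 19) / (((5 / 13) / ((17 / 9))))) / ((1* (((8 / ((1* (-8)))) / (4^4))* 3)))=-113152 / 2565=-44.11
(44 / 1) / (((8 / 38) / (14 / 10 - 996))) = -1039357 / 5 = -207871.40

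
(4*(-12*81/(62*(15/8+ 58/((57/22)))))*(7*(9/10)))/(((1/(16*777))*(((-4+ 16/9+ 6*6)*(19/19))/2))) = -555532992/46345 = -11986.90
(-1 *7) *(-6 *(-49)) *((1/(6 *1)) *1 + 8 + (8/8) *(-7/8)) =-60025/4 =-15006.25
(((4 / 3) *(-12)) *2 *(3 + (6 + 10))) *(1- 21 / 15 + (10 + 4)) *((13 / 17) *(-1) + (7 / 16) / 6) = 85804 / 15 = 5720.27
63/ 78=21/ 26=0.81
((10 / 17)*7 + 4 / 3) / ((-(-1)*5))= 278 / 255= 1.09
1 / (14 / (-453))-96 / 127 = -58875 / 1778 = -33.11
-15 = -15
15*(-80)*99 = -118800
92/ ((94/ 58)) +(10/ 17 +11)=54615/ 799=68.35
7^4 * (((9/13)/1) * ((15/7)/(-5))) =-9261/13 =-712.38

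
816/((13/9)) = 7344/13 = 564.92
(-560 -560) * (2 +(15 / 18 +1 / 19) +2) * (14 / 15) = -5107.46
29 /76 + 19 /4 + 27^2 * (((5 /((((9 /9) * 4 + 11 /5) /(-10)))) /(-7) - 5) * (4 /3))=-30799245 /8246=-3735.05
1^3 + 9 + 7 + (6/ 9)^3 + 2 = 521/ 27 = 19.30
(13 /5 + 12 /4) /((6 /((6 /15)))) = 28 /75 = 0.37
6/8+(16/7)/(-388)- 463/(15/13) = -16317289/40740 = -400.52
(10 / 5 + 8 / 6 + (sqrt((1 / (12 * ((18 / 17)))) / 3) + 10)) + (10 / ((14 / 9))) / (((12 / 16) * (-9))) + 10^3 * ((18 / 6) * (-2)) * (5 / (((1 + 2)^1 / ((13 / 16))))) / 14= -23855 / 42 + sqrt(34) / 36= -567.81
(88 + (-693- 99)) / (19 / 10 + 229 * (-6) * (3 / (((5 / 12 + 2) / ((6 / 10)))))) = 204160 / 296233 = 0.69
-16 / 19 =-0.84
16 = 16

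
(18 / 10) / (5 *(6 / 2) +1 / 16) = 144 / 1205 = 0.12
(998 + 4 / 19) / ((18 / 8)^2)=101152 / 513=197.18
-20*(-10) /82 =100 /41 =2.44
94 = 94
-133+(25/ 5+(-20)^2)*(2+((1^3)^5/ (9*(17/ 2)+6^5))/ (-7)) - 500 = 432393/ 2443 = 176.99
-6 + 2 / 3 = -16 / 3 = -5.33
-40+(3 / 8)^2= -2551 / 64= -39.86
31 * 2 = 62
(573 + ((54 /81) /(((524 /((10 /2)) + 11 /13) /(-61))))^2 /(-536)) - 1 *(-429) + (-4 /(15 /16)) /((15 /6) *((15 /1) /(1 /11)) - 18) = 74932473611677817 /74783735628210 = 1001.99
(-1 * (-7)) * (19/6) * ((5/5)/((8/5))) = 665/48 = 13.85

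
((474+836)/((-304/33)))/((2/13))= -280995/304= -924.33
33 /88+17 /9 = 163 /72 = 2.26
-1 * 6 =-6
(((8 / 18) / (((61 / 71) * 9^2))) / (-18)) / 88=-71 / 17609724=-0.00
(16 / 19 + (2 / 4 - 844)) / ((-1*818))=32021 / 31084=1.03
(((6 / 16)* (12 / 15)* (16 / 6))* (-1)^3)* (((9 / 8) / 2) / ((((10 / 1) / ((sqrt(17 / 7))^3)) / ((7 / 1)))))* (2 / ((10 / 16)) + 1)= -459* sqrt(119) / 1000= -5.01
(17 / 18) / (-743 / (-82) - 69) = -697 / 44235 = -0.02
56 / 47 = 1.19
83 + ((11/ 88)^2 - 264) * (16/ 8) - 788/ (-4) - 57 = -9759/ 32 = -304.97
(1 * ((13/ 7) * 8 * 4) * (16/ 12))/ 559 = 128/ 903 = 0.14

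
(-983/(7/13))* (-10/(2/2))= 127790/7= 18255.71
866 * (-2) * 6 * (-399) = 4146408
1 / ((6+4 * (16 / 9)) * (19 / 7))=63 / 2242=0.03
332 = 332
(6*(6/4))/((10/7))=63/10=6.30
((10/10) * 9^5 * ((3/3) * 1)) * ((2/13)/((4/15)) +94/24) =13797783/52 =265341.98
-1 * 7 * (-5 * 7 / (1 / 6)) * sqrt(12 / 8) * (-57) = -41895 * sqrt(6) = -102621.37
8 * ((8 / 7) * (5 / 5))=64 / 7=9.14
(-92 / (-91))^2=8464 / 8281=1.02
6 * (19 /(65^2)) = 114 /4225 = 0.03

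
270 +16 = 286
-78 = -78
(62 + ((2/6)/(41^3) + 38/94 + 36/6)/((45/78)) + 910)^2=966487.02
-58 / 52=-29 / 26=-1.12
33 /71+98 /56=629 /284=2.21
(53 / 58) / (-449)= -53 / 26042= -0.00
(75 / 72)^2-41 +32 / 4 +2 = -17231 / 576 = -29.91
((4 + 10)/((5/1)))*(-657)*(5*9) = -82782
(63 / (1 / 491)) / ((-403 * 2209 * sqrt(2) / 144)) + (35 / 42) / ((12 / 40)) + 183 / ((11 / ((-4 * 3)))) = -200.40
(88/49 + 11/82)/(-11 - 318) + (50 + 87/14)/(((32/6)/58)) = 611.32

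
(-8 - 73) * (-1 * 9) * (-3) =-2187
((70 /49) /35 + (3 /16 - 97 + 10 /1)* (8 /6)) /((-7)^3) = 22679 /67228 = 0.34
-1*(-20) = 20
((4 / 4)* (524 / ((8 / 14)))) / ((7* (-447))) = -131 / 447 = -0.29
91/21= 13/3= 4.33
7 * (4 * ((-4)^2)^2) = 7168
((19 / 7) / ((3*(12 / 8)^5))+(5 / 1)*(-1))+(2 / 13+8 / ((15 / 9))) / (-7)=-1853693 / 331695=-5.59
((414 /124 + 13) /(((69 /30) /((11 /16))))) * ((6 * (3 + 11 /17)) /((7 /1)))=167145 /10948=15.27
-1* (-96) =96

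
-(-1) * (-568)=-568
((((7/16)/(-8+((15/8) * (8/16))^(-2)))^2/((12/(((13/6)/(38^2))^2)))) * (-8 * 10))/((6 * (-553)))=3696875/201060163199172608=0.00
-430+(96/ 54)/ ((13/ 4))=-50246/ 117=-429.45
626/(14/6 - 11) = -939/13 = -72.23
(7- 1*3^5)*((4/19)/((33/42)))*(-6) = 79296/209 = 379.41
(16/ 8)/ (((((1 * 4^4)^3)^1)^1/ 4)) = 1/ 2097152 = 0.00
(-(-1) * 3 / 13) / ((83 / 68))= 0.19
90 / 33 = 30 / 11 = 2.73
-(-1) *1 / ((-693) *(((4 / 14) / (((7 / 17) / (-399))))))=0.00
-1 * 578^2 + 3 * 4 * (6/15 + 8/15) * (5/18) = -3006728/9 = -334080.89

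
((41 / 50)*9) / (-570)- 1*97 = -921623 / 9500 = -97.01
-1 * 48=-48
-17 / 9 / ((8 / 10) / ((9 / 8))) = -85 / 32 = -2.66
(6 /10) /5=3 /25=0.12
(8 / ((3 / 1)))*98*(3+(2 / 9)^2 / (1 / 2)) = 196784 / 243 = 809.81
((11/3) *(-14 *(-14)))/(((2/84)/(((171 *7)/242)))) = 1642284/11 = 149298.55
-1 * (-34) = 34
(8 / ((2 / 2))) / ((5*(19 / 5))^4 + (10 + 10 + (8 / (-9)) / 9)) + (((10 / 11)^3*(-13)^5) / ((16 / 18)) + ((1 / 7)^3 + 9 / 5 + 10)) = -62502507729939049 / 199169369245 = -313815.86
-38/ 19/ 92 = -1/ 46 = -0.02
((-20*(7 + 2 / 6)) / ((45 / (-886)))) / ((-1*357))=-77968 / 9639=-8.09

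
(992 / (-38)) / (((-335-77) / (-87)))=-5.51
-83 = -83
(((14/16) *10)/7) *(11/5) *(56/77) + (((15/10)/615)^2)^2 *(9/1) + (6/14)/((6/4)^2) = 1299850060189/593409810000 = 2.19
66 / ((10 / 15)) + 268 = 367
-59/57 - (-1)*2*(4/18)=-101/171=-0.59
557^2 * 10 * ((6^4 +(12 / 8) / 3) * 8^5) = 131805291642880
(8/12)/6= 1/9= 0.11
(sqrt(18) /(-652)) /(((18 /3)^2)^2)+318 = 318-sqrt(2) /281664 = 318.00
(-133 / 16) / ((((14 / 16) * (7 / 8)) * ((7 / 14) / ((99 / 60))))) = -1254 / 35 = -35.83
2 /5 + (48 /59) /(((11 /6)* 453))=196478 /489995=0.40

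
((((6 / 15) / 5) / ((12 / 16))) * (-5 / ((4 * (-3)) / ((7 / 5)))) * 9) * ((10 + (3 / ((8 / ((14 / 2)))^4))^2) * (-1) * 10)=-1537587583 / 20971520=-73.32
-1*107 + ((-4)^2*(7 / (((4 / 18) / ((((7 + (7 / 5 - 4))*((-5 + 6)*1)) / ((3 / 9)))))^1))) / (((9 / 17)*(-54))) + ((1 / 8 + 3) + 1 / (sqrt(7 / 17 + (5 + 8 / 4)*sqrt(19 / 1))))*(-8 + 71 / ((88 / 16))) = -642253 / 1980 + 54*sqrt(119) / (77*sqrt(1 + 17*sqrt(19))) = -323.49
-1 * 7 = -7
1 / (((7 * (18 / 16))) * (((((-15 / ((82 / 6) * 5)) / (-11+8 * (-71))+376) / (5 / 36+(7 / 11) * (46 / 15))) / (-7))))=-65503814 / 13254921405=-0.00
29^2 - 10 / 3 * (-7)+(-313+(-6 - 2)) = 1630 / 3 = 543.33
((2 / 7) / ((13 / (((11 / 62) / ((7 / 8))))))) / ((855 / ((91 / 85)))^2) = 1144 / 163731324375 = 0.00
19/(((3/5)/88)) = 8360/3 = 2786.67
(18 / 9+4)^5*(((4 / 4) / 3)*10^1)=25920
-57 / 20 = -2.85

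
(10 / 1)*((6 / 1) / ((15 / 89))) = 356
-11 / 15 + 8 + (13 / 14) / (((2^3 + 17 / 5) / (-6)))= 13522 / 1995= 6.78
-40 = -40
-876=-876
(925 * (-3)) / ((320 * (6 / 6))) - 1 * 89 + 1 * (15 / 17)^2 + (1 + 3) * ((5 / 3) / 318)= -854665343 / 8822592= -96.87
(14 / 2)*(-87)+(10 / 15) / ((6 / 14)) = -5467 / 9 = -607.44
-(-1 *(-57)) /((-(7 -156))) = -57 /149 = -0.38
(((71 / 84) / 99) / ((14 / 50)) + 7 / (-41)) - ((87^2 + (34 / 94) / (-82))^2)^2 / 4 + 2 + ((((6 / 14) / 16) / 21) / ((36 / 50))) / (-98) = -258177543074514316218391757223821921 / 314648341048552652064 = -820527266135102.68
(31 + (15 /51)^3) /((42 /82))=60.57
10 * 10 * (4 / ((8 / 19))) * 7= 6650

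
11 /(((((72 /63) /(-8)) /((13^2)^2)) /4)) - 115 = -8796903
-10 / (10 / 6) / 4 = -3 / 2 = -1.50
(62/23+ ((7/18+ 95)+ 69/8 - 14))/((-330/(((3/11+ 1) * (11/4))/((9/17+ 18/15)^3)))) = -1714268525/9017695008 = -0.19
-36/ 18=-2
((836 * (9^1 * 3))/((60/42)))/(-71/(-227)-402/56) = -502136712/218195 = -2301.32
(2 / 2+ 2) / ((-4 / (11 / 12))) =-11 / 16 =-0.69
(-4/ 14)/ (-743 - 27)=1/ 2695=0.00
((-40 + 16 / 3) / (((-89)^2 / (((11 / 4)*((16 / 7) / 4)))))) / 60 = -286 / 2495115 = -0.00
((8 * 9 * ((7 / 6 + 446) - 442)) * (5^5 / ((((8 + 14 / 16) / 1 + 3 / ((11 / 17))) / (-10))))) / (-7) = 1023000000 / 8323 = 122912.41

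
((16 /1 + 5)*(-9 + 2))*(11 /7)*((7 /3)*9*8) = -38808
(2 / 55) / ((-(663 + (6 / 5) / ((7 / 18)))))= -14 / 256443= -0.00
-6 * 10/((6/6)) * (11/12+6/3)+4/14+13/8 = -9693/56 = -173.09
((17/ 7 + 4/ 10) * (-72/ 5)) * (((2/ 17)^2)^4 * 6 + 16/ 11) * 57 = -4122505853523072/ 1220757552175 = -3377.01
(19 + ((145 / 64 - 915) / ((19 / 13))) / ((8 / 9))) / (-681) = 6649723 / 6624768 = 1.00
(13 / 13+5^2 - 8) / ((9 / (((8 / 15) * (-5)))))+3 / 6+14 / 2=13 / 6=2.17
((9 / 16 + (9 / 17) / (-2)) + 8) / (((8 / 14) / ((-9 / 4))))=-32.67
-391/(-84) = 391/84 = 4.65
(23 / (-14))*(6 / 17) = -0.58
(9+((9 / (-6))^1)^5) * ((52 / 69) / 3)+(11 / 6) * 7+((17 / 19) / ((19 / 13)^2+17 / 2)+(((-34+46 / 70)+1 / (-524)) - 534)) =-3831410756615 / 6914979624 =-554.07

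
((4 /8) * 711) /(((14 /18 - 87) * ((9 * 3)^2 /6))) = -79 /2328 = -0.03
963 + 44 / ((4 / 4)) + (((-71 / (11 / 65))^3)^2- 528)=9661181302070193718344 / 1771561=5453484978541632.90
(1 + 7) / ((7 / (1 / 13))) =8 / 91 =0.09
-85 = -85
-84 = -84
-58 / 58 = -1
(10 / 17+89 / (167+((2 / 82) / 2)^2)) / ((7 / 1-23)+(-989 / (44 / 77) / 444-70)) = -12670281184 / 1015934325509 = -0.01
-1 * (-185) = 185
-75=-75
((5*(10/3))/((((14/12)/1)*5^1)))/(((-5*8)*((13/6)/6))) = -0.20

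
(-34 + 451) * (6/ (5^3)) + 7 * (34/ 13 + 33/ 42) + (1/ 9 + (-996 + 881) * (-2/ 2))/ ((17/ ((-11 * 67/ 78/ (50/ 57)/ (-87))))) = 1932113567/ 43260750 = 44.66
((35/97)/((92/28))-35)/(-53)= 0.66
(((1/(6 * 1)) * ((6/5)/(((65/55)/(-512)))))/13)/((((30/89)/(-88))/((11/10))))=121302016/63375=1914.04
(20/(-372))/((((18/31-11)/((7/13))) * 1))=35/12597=0.00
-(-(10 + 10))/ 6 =10/ 3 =3.33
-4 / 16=-1 / 4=-0.25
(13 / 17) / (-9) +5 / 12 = 203 / 612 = 0.33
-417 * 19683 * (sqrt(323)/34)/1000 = -8207811 * sqrt(323)/34000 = -4338.60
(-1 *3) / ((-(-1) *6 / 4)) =-2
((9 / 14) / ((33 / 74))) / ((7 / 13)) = 1443 / 539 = 2.68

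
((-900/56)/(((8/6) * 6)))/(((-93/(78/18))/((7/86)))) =325/42656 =0.01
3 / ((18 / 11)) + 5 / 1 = 41 / 6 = 6.83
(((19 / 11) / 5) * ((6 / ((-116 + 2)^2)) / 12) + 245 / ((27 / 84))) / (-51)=-57349601 / 3837240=-14.95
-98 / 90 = -49 / 45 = -1.09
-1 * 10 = -10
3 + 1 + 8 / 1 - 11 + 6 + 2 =9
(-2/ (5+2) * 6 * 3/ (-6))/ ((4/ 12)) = 18/ 7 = 2.57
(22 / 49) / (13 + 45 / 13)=143 / 5243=0.03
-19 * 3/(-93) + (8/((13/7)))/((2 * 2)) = 681/403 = 1.69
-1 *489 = -489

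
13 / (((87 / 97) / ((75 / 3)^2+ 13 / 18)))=14202643 / 1566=9069.38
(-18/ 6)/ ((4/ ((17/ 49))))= -51/ 196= -0.26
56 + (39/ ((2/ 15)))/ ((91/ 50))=1517/ 7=216.71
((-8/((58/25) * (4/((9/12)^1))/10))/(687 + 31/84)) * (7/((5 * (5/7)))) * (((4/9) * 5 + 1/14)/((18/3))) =-70805/10046586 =-0.01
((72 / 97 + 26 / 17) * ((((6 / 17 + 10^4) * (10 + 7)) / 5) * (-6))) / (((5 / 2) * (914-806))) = -636842476 / 371025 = -1716.44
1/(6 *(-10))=-1/60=-0.02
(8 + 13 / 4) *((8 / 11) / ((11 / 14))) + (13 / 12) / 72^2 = 78383653 / 7527168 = 10.41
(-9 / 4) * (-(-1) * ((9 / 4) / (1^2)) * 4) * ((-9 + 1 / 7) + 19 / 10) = 39447 / 280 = 140.88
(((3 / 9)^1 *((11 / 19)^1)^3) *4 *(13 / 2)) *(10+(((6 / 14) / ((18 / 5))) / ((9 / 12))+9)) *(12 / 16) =24.17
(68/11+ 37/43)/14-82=-539673/6622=-81.50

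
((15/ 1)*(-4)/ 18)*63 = -210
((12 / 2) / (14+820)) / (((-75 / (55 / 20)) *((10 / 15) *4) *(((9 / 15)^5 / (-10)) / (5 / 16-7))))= -735625 / 8646912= -0.09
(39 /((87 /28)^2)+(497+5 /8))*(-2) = -10125599 /10092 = -1003.33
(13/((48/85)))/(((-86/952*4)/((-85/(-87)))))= -11177075/179568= -62.24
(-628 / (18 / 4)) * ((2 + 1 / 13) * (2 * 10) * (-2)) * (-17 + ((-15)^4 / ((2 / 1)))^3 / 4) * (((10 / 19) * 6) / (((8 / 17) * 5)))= 15583183912288178505 / 247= 63089813410073597.19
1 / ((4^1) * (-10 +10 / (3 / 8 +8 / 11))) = -97 / 360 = -0.27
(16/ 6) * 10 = 80/ 3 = 26.67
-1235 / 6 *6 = -1235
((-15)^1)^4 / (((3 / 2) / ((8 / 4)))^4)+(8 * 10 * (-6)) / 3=159840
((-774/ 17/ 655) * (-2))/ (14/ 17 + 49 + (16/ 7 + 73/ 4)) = 43344/ 21936605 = 0.00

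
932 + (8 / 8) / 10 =9321 / 10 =932.10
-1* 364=-364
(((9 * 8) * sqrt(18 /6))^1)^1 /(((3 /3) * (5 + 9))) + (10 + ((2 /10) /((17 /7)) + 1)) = 36 * sqrt(3) /7 + 942 /85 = 19.99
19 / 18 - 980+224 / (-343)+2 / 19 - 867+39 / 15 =-154499731 / 83790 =-1843.89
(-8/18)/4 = -1/9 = -0.11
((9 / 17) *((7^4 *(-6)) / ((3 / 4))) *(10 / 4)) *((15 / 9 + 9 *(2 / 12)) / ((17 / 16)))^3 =-168637020160 / 250563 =-673032.41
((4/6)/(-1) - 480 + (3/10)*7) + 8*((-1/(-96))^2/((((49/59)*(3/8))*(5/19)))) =-10130075/21168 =-478.56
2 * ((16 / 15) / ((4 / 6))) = 16 / 5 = 3.20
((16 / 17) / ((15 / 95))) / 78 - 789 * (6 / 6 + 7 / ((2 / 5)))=-58064573 / 3978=-14596.42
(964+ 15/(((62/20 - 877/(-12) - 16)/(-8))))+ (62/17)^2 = 1017810040/1043579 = 975.31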